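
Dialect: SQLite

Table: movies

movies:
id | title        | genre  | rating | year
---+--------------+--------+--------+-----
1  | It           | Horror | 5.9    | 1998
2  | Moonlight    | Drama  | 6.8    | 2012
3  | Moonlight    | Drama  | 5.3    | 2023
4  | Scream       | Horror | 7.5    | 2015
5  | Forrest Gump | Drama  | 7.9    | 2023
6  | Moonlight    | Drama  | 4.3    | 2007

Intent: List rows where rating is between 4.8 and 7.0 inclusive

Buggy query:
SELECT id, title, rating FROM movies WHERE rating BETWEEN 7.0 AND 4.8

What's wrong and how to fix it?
Bug: The bounds are reversed; BETWEEN a AND b requires a <= b to match anything

Fix: Swap the bounds so the smaller value comes first

Corrected query:
SELECT id, title, rating FROM movies WHERE rating BETWEEN 4.8 AND 7.0

Result:
id | title     | rating
---+-----------+-------
1  | It        | 5.9   
2  | Moonlight | 6.8   
3  | Moonlight | 5.3   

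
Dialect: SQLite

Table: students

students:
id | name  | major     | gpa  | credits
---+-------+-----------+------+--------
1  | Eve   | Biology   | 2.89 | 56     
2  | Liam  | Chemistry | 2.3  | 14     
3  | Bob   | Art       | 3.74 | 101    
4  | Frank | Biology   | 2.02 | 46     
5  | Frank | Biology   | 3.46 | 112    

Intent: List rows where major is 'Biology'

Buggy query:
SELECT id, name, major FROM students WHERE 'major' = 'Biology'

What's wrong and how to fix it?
Bug: 'major' in single quotes is a string literal, not the column; the comparison is literal-vs-literal and never true

Fix: Reference the column as major without single quotes

Corrected query:
SELECT id, name, major FROM students WHERE major = 'Biology'

Result:
id | name  | major  
---+-------+--------
1  | Eve   | Biology
4  | Frank | Biology
5  | Frank | Biology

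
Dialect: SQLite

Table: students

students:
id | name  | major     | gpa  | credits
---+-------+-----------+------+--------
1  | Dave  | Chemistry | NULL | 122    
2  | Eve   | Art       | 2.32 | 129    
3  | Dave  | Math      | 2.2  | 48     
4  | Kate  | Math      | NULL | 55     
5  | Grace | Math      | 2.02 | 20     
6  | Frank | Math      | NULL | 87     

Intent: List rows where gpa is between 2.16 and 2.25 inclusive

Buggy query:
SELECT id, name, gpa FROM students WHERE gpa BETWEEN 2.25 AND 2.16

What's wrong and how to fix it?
Bug: BETWEEN expects the lower bound first; with 2.25 AND 2.16 the range is empty

Fix: Swap the bounds so the smaller value comes first

Corrected query:
SELECT id, name, gpa FROM students WHERE gpa BETWEEN 2.16 AND 2.25

Result:
id | name | gpa
---+------+----
3  | Dave | 2.2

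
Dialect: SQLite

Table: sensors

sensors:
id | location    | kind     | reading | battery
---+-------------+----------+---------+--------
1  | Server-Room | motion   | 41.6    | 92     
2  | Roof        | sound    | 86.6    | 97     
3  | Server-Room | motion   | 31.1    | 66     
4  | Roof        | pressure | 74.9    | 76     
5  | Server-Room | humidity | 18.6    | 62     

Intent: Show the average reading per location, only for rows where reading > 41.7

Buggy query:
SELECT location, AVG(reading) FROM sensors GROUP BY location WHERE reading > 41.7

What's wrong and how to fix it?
Bug: WHERE cannot follow GROUP BY

Fix: Place WHERE between FROM and GROUP BY

Corrected query:
SELECT location, AVG(reading) FROM sensors WHERE reading > 41.7 GROUP BY location

Result:
location | AVG(reading)
---------+-------------
Roof     | 80.75       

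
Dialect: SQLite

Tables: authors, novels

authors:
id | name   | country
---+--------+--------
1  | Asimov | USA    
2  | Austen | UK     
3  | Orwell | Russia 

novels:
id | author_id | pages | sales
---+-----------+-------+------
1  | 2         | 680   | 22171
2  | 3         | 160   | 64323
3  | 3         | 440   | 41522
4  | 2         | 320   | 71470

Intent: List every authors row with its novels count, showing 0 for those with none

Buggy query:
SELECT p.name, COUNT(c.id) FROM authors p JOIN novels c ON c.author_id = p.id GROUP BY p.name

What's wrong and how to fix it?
Bug: An inner join excludes parents with zero children

Fix: Switch to LEFT JOIN to retain unmatched parent rows

Corrected query:
SELECT p.name, COUNT(c.id) FROM authors p LEFT JOIN novels c ON c.author_id = p.id GROUP BY p.name

Result:
name   | COUNT(c.id)
-------+------------
Asimov | 0          
Austen | 2          
Orwell | 2          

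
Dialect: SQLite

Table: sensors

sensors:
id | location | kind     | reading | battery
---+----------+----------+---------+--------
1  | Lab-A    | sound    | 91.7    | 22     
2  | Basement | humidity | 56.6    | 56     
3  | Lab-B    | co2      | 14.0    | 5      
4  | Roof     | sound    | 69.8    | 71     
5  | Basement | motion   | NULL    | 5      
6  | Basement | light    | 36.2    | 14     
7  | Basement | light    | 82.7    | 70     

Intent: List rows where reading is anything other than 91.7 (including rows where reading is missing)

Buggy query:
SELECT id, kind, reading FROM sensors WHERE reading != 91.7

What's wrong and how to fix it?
Bug: Inequality against NULL is unknown, not true; rows with NULL are dropped

Fix: Add an explicit OR reading IS NULL to include the missing-value rows

Corrected query:
SELECT id, kind, reading FROM sensors WHERE reading != 91.7 OR reading IS NULL

Result:
id | kind     | reading
---+----------+--------
2  | humidity | 56.6   
3  | co2      | 14     
4  | sound    | 69.8   
5  | motion   | NULL   
6  | light    | 36.2   
7  | light    | 82.7   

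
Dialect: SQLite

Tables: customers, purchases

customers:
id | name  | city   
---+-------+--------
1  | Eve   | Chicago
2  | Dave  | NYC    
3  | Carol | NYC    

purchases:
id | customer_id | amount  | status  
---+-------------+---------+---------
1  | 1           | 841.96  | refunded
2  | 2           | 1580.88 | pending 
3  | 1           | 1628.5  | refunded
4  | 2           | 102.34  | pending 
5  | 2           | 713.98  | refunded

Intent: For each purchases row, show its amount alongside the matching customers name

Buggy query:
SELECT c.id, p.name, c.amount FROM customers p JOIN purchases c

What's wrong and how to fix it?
Bug: Missing join condition: each purchases row is matched to all customers rows instead of just its own

Fix: Specify the join condition linking the foreign key to the parent id

Corrected query:
SELECT c.id, p.name, c.amount FROM customers p JOIN purchases c ON c.customer_id = p.id

Result:
id | name | amount 
---+------+--------
1  | Eve  | 841.96 
2  | Dave | 1580.88
3  | Eve  | 1628.5 
4  | Dave | 102.34 
5  | Dave | 713.98 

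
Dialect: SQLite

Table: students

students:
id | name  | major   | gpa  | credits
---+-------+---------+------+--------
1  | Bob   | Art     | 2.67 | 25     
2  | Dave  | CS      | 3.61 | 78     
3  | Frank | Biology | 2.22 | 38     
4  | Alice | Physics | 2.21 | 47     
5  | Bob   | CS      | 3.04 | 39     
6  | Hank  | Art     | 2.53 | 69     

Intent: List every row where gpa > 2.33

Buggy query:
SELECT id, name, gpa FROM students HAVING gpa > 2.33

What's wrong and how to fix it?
Bug: HAVING filters the output of aggregation, but this query has no GROUP BY and no aggregate functions, so SQLite rejects it (HAVING clause on a non-aggregate query); the condition here is per row

Fix: Replace HAVING with WHERE since the condition applies to individual rows

Corrected query:
SELECT id, name, gpa FROM students WHERE gpa > 2.33

Result:
id | name | gpa 
---+------+-----
1  | Bob  | 2.67
2  | Dave | 3.61
5  | Bob  | 3.04
6  | Hank | 2.53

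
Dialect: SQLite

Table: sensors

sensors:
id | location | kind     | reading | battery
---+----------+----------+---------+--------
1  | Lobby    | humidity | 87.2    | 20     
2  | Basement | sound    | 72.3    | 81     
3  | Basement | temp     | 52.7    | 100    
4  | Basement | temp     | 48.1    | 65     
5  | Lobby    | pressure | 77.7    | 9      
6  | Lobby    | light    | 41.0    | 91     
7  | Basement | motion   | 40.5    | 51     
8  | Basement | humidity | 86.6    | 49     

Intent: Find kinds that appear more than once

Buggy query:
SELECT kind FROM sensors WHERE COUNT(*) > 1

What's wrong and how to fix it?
Bug: COUNT(*) is an aggregate and cannot be used in WHERE

Fix: GROUP BY kind, then filter groups with HAVING COUNT(*) > 1

Corrected query:
SELECT kind FROM sensors GROUP BY kind HAVING COUNT(*) > 1

Result:
kind    
--------
humidity
temp    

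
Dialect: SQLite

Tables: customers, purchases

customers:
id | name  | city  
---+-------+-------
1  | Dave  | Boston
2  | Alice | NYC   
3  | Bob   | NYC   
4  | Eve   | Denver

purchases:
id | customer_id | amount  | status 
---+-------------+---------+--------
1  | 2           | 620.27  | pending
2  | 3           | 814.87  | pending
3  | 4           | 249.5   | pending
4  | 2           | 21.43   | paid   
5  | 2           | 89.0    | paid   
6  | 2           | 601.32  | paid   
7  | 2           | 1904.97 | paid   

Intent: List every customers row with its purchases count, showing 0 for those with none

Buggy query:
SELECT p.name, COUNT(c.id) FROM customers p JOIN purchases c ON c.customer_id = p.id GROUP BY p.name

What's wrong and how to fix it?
Bug: An inner join excludes parents with zero children

Fix: Switch to LEFT JOIN to retain unmatched parent rows

Corrected query:
SELECT p.name, COUNT(c.id) FROM customers p LEFT JOIN purchases c ON c.customer_id = p.id GROUP BY p.name

Result:
name  | COUNT(c.id)
------+------------
Alice | 5          
Bob   | 1          
Dave  | 0          
Eve   | 1          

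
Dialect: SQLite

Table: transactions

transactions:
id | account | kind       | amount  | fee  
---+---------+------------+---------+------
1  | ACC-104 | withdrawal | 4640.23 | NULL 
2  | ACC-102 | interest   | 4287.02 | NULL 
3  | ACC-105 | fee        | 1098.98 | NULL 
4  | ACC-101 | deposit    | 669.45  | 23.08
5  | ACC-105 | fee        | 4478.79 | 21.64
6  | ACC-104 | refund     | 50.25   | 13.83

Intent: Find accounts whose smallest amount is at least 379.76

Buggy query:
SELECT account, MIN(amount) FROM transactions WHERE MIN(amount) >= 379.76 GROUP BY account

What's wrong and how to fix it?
Bug: Aggregates like MIN are computed per group after WHERE runs

Fix: Replace WHERE with HAVING after the GROUP BY

Corrected query:
SELECT account, MIN(amount) FROM transactions GROUP BY account HAVING MIN(amount) >= 379.76

Result:
account | MIN(amount)
--------+------------
ACC-101 | 669.45     
ACC-102 | 4287.02    
ACC-105 | 1098.98    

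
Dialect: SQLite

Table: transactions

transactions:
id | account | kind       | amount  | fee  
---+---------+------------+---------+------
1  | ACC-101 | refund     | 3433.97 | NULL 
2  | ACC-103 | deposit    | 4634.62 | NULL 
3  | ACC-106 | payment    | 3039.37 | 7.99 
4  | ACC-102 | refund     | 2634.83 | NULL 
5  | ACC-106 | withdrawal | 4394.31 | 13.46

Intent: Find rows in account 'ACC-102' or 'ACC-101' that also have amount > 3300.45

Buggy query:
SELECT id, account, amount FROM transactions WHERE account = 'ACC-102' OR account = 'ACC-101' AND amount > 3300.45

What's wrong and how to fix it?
Bug: Without parentheses, AND is evaluated before OR, so the amount filter only applies to the 'ACC-101' branch

Fix: Group the OR with parentheses (or use IN), then AND the threshold

Corrected query:
SELECT id, account, amount FROM transactions WHERE (account = 'ACC-102' OR account = 'ACC-101') AND amount > 3300.45

Result:
id | account | amount 
---+---------+--------
1  | ACC-101 | 3433.97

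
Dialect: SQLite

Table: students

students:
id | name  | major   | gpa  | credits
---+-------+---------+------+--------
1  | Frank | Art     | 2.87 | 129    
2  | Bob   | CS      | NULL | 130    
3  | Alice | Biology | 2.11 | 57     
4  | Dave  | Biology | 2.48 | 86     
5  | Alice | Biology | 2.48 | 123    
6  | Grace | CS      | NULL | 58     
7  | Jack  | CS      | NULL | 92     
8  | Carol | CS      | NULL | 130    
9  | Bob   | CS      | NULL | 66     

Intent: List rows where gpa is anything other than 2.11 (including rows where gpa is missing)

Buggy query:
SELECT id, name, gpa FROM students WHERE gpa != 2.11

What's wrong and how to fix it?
Bug: 'gpa != 2.11' is unknown when gpa is NULL, so NULL rows are silently excluded

Fix: Add an explicit OR gpa IS NULL to include the missing-value rows

Corrected query:
SELECT id, name, gpa FROM students WHERE gpa != 2.11 OR gpa IS NULL

Result:
id | name  | gpa 
---+-------+-----
1  | Frank | 2.87
2  | Bob   | NULL
4  | Dave  | 2.48
5  | Alice | 2.48
6  | Grace | NULL
7  | Jack  | NULL
8  | Carol | NULL
9  | Bob   | NULL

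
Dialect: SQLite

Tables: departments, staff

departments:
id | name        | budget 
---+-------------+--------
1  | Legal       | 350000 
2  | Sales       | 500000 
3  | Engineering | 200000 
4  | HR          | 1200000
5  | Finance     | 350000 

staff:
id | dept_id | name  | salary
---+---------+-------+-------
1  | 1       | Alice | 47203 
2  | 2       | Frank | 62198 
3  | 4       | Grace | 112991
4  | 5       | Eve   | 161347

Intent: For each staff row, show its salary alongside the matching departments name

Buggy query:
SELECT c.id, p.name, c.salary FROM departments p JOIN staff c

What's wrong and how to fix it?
Bug: Missing join condition: each staff row is matched to all departments rows instead of just its own

Fix: Add ON c.dept_id = p.id to the JOIN

Corrected query:
SELECT c.id, p.name, c.salary FROM departments p JOIN staff c ON c.dept_id = p.id

Result:
id | name    | salary
---+---------+-------
1  | Legal   | 47203 
2  | Sales   | 62198 
3  | HR      | 112991
4  | Finance | 161347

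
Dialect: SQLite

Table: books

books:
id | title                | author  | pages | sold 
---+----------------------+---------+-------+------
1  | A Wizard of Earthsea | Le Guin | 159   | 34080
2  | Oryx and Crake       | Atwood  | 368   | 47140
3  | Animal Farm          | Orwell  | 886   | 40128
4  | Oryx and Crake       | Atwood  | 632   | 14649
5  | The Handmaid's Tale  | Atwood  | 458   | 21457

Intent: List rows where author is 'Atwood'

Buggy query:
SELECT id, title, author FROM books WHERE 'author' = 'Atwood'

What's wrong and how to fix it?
Bug: Single quotes denote string literals in SQL; the column name is being compared as a constant string

Fix: Remove the quotes around the column name (or use double quotes for an identifier)

Corrected query:
SELECT id, title, author FROM books WHERE author = 'Atwood'

Result:
id | title               | author
---+---------------------+-------
2  | Oryx and Crake      | Atwood
4  | Oryx and Crake      | Atwood
5  | The Handmaid's Tale | Atwood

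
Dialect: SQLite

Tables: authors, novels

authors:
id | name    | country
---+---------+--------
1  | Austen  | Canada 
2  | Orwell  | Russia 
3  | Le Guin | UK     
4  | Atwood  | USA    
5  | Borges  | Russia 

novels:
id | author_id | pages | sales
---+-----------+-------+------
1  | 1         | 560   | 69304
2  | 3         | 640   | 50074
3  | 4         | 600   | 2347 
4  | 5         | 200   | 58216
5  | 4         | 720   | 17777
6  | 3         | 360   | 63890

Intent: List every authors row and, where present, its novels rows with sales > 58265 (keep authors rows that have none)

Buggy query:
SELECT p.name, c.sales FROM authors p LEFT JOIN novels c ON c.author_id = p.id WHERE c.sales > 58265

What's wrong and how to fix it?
Bug: Filtering c.sales in WHERE discards the NULL rows produced by LEFT JOIN, turning it into an inner join

Fix: Put 'c.sales > 58265' in the JOIN's ON clause instead of WHERE

Corrected query:
SELECT p.name, c.sales FROM authors p LEFT JOIN novels c ON c.author_id = p.id AND c.sales > 58265

Result:
name    | sales
--------+------
Austen  | 69304
Orwell  | NULL 
Le Guin | 63890
Atwood  | NULL 
Borges  | NULL 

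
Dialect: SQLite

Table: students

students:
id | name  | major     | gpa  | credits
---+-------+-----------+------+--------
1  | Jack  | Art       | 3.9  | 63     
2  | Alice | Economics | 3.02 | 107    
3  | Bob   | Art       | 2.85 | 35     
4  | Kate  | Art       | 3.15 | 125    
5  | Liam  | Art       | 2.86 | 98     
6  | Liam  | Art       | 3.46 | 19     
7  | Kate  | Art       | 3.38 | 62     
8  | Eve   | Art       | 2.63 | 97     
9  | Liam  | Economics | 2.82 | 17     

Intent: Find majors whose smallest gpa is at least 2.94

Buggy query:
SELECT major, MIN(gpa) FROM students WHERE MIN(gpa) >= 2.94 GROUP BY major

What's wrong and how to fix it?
Bug: MIN() in WHERE is a misuse of aggregate

Fix: Use HAVING for the per-group MIN condition

Corrected query:
SELECT major, MIN(gpa) FROM students GROUP BY major HAVING MIN(gpa) >= 2.94

Result:
(no rows)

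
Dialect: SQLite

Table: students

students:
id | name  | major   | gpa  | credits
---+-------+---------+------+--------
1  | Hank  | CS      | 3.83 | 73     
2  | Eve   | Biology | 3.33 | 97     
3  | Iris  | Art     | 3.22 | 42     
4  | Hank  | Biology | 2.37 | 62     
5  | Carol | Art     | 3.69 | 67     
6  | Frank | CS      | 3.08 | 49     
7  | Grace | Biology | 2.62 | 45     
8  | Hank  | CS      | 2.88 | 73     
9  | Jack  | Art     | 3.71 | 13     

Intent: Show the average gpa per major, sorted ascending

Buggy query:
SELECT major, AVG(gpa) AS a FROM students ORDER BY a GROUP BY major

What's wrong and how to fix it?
Bug: GROUP BY must precede ORDER BY

Fix: Reorder: SELECT … FROM … GROUP BY … ORDER BY …

Corrected query:
SELECT major, AVG(gpa) AS a FROM students GROUP BY major ORDER BY a

Result:
major   | a       
--------+---------
Biology | 2.773333
CS      | 3.263333
Art     | 3.54    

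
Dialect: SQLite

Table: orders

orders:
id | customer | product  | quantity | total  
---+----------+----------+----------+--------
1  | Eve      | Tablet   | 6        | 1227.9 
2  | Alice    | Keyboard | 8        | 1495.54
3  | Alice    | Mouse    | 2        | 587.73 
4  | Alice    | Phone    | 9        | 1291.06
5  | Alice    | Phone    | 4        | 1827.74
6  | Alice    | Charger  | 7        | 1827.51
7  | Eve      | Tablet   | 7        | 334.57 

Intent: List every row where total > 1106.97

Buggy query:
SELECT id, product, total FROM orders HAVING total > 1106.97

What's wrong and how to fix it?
Bug: This is a non-aggregate query (no GROUP BY, no aggregates), so in SQLite the HAVING clause is invalid here; a row-level condition belongs in WHERE

Fix: Replace HAVING with WHERE since the condition applies to individual rows

Corrected query:
SELECT id, product, total FROM orders WHERE total > 1106.97

Result:
id | product  | total  
---+----------+--------
1  | Tablet   | 1227.9 
2  | Keyboard | 1495.54
4  | Phone    | 1291.06
5  | Phone    | 1827.74
6  | Charger  | 1827.51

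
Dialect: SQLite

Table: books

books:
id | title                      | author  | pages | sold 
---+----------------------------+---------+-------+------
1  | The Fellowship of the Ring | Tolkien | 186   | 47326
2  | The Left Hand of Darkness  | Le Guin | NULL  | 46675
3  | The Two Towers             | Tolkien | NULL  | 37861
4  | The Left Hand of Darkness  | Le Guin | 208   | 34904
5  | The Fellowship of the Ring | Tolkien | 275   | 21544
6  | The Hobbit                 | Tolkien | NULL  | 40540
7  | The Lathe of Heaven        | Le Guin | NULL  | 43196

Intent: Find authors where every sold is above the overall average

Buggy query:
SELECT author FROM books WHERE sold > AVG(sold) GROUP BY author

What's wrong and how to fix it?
Bug: AVG() is an aggregate; it can't sit directly in WHERE

Fix: Use a subquery for AVG and a HAVING MIN(...) filter so the condition holds for every row in the group

Corrected query:
SELECT author FROM books GROUP BY author HAVING MIN(sold) > (SELECT AVG(sold) FROM books)

Result:
(no rows)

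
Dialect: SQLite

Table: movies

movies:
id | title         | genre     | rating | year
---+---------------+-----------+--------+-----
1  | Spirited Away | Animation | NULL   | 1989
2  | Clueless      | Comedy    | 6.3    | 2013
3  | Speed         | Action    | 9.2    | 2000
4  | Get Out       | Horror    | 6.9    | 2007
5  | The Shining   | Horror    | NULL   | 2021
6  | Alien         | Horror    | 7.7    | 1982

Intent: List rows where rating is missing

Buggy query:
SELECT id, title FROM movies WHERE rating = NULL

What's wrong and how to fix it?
Bug: Comparing to NULL with '=' never matches; NULL = NULL is unknown, not true

Fix: Replace '= NULL' with 'IS NULL'

Corrected query:
SELECT id, title FROM movies WHERE rating IS NULL

Result:
id | title        
---+--------------
1  | Spirited Away
5  | The Shining  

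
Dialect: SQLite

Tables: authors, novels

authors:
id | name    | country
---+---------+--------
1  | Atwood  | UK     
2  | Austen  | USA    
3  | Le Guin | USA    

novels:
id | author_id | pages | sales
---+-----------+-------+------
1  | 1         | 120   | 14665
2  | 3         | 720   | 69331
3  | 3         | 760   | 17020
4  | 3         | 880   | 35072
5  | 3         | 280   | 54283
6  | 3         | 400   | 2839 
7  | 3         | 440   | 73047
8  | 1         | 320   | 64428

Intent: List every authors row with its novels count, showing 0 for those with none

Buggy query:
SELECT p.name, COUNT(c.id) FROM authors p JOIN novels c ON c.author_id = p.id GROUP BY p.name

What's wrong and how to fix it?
Bug: INNER JOIN drops authors rows that have no matching novels rows

Fix: Use LEFT JOIN so parents without children still appear (COUNT(c.id) gives 0)

Corrected query:
SELECT p.name, COUNT(c.id) FROM authors p LEFT JOIN novels c ON c.author_id = p.id GROUP BY p.name

Result:
name    | COUNT(c.id)
--------+------------
Atwood  | 2          
Austen  | 0          
Le Guin | 6          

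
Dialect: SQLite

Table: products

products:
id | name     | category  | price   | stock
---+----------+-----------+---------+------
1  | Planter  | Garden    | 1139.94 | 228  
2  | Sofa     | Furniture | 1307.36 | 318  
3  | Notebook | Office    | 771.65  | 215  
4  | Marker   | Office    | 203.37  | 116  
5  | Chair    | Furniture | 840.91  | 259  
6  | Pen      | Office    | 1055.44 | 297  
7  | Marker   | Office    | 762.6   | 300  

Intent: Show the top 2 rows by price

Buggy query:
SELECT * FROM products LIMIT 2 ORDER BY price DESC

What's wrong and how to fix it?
Bug: LIMIT must come after ORDER BY

Fix: Swap the clauses: ORDER BY first, then LIMIT

Corrected query:
SELECT * FROM products ORDER BY price DESC LIMIT 2

Result:
id | name    | category  | price   | stock
---+---------+-----------+---------+------
2  | Sofa    | Furniture | 1307.36 | 318  
1  | Planter | Garden    | 1139.94 | 228  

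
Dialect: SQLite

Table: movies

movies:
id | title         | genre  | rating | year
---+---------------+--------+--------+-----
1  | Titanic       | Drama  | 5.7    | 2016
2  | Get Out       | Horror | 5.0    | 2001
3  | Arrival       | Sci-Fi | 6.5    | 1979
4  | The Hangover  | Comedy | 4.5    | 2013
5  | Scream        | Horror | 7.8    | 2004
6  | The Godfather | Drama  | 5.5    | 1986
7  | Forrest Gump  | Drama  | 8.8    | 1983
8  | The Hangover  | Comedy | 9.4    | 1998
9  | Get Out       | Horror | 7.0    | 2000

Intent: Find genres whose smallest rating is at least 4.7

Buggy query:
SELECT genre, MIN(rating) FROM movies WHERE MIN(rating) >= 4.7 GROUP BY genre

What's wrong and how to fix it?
Bug: MIN() in WHERE is a misuse of aggregate

Fix: Use HAVING for the per-group MIN condition

Corrected query:
SELECT genre, MIN(rating) FROM movies GROUP BY genre HAVING MIN(rating) >= 4.7

Result:
genre  | MIN(rating)
-------+------------
Drama  | 5.5        
Horror | 5          
Sci-Fi | 6.5        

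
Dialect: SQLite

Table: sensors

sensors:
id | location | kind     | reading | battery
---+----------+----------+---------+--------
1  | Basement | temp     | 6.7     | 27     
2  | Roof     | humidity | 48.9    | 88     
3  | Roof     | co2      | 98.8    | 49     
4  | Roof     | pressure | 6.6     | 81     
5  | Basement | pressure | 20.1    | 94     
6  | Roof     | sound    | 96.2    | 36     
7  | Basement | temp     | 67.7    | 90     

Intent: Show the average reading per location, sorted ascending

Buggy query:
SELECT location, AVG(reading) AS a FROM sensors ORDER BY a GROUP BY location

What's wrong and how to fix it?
Bug: GROUP BY must precede ORDER BY

Fix: Reorder: SELECT … FROM … GROUP BY … ORDER BY …

Corrected query:
SELECT location, AVG(reading) AS a FROM sensors GROUP BY location ORDER BY a

Result:
location | a     
---------+-------
Basement | 31.5  
Roof     | 62.625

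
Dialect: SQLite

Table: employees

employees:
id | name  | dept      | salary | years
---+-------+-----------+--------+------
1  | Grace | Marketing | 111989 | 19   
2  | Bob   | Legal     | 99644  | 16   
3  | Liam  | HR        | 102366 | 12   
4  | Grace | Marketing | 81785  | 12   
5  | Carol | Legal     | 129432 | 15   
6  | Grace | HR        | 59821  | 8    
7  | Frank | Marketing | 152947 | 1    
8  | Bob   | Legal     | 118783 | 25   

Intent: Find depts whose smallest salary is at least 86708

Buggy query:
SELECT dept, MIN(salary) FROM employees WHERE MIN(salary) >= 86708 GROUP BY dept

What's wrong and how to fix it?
Bug: Aggregates like MIN are computed per group after WHERE runs

Fix: Replace WHERE with HAVING after the GROUP BY

Corrected query:
SELECT dept, MIN(salary) FROM employees GROUP BY dept HAVING MIN(salary) >= 86708

Result:
dept  | MIN(salary)
------+------------
Legal | 99644      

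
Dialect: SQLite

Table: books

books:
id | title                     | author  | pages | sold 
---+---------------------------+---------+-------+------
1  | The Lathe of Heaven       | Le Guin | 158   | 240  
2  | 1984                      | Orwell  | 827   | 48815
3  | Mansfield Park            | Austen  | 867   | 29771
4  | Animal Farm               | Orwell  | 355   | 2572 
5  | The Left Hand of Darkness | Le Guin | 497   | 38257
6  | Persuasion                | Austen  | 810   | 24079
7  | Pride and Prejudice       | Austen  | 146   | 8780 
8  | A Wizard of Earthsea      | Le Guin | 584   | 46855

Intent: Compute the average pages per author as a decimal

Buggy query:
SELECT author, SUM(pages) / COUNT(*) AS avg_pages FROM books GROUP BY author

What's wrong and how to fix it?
Bug: SUM(pages) and COUNT(*) are both integers; the division truncates the fractional part

Fix: Cast one side to REAL so the division keeps the fractional part

Corrected query:
SELECT author, SUM(pages) * 1.0 / COUNT(*) AS avg_pages FROM books GROUP BY author

Result:
author  | avg_pages 
--------+-----------
Austen  | 607.666667
Le Guin | 413       
Orwell  | 591       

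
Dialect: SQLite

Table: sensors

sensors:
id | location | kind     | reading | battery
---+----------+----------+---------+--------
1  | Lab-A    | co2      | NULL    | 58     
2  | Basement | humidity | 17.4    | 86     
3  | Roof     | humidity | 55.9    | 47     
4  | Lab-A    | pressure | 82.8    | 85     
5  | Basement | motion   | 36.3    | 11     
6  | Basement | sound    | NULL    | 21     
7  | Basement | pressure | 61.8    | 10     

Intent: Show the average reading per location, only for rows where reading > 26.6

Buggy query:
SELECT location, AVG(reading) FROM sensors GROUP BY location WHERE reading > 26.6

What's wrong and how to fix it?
Bug: WHERE cannot follow GROUP BY

Fix: Place WHERE between FROM and GROUP BY

Corrected query:
SELECT location, AVG(reading) FROM sensors WHERE reading > 26.6 GROUP BY location

Result:
location | AVG(reading)
---------+-------------
Basement | 49.05       
Lab-A    | 82.8        
Roof     | 55.9        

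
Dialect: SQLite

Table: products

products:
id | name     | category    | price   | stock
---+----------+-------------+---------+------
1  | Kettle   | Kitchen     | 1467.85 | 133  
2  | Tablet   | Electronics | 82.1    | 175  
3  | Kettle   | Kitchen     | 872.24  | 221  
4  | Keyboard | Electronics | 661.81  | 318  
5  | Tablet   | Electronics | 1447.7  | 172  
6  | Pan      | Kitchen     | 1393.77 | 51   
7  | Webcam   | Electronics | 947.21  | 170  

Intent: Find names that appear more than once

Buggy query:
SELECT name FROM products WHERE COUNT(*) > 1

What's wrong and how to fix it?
Bug: WHERE can't reference COUNT(*); aggregates are computed after WHERE

Fix: Group first, then use HAVING for the count condition

Corrected query:
SELECT name FROM products GROUP BY name HAVING COUNT(*) > 1

Result:
name  
------
Kettle
Tablet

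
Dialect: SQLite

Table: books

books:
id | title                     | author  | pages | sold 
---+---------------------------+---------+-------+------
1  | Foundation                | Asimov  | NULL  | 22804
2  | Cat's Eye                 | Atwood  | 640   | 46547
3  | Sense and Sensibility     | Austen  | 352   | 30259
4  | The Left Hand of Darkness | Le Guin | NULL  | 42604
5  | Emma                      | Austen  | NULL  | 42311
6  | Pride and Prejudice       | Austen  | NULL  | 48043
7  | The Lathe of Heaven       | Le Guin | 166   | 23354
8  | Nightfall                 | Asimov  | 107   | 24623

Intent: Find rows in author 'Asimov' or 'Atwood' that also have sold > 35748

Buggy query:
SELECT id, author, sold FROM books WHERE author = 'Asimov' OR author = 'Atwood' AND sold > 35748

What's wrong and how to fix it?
Bug: Without parentheses, AND is evaluated before OR, so the sold filter only applies to the 'Atwood' branch

Fix: Add parentheses around the OR so the AND applies to both alternatives

Corrected query:
SELECT id, author, sold FROM books WHERE (author = 'Asimov' OR author = 'Atwood') AND sold > 35748

Result:
id | author | sold 
---+--------+------
2  | Atwood | 46547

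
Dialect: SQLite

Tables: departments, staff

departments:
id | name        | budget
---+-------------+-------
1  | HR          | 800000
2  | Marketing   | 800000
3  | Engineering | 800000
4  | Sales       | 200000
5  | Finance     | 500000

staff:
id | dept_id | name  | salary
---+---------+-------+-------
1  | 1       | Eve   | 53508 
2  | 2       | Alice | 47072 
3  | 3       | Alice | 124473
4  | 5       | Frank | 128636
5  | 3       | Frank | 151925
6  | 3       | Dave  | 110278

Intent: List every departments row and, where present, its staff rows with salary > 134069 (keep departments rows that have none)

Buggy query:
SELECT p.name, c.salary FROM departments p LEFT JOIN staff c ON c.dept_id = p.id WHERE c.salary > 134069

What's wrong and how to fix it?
Bug: Filtering c.salary in WHERE discards the NULL rows produced by LEFT JOIN, turning it into an inner join

Fix: Put 'c.salary > 134069' in the JOIN's ON clause instead of WHERE

Corrected query:
SELECT p.name, c.salary FROM departments p LEFT JOIN staff c ON c.dept_id = p.id AND c.salary > 134069

Result:
name        | salary
------------+-------
HR          | NULL  
Marketing   | NULL  
Engineering | 151925
Sales       | NULL  
Finance     | NULL  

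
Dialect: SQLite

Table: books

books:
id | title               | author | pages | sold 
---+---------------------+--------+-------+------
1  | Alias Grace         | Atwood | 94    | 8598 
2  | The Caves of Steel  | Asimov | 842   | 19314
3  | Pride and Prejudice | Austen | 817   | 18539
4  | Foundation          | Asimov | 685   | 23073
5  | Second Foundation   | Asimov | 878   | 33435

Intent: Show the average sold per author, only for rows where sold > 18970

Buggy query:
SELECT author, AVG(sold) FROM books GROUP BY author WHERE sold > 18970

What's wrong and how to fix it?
Bug: Row-level WHERE must come before GROUP BY in the clause order

Fix: Place WHERE between FROM and GROUP BY

Corrected query:
SELECT author, AVG(sold) FROM books WHERE sold > 18970 GROUP BY author

Result:
author | AVG(sold)
-------+----------
Asimov | 25274    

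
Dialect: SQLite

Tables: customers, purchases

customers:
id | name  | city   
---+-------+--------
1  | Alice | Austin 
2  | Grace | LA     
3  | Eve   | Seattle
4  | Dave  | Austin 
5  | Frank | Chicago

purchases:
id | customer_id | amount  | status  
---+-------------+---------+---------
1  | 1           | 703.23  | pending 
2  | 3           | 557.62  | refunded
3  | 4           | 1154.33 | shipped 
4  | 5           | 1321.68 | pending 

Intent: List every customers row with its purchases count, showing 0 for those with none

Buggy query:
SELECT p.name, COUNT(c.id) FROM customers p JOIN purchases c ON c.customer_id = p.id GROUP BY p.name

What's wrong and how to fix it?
Bug: INNER JOIN drops customers rows that have no matching purchases rows

Fix: Use LEFT JOIN so parents without children still appear (COUNT(c.id) gives 0)

Corrected query:
SELECT p.name, COUNT(c.id) FROM customers p LEFT JOIN purchases c ON c.customer_id = p.id GROUP BY p.name

Result:
name  | COUNT(c.id)
------+------------
Alice | 1          
Dave  | 1          
Eve   | 1          
Frank | 1          
Grace | 0          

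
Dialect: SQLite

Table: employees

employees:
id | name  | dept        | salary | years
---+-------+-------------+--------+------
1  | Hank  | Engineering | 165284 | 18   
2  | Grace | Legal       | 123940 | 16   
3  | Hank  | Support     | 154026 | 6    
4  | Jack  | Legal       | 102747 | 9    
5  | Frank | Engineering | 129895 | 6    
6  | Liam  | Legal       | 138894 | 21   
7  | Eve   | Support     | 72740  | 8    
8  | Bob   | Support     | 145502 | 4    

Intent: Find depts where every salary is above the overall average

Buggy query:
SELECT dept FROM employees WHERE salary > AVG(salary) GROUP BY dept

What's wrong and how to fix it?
Bug: AVG() is an aggregate; it can't sit directly in WHERE

Fix: Use a subquery for AVG and a HAVING MIN(...) filter so the condition holds for every row in the group

Corrected query:
SELECT dept FROM employees GROUP BY dept HAVING MIN(salary) > (SELECT AVG(salary) FROM employees)

Result:
dept       
-----------
Engineering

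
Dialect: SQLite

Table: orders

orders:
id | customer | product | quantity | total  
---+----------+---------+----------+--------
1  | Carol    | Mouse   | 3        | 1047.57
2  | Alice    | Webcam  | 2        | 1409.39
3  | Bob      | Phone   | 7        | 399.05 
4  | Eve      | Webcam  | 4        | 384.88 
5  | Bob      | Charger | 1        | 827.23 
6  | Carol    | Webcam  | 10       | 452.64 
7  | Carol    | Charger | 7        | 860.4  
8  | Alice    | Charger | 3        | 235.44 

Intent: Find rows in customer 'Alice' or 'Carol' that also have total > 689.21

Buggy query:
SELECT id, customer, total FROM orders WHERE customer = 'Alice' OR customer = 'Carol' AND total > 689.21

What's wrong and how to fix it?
Bug: AND binds tighter than OR, so this parses as customer = 'Alice' OR (customer = 'Carol' AND total > 689.21)

Fix: Add parentheses around the OR so the AND applies to both alternatives

Corrected query:
SELECT id, customer, total FROM orders WHERE (customer = 'Alice' OR customer = 'Carol') AND total > 689.21

Result:
id | customer | total  
---+----------+--------
1  | Carol    | 1047.57
2  | Alice    | 1409.39
7  | Carol    | 860.4  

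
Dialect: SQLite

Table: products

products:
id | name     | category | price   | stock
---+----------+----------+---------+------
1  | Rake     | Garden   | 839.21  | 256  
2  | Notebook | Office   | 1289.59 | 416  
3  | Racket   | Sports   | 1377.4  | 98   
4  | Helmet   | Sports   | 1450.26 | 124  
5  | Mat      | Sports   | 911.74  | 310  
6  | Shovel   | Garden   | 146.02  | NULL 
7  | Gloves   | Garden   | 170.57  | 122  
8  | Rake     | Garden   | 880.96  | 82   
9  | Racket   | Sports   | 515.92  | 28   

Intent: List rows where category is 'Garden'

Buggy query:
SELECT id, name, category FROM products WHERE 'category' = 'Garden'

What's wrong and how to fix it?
Bug: 'category' in single quotes is a string literal, not the column; the comparison is literal-vs-literal and never true

Fix: Remove the quotes around the column name (or use double quotes for an identifier)

Corrected query:
SELECT id, name, category FROM products WHERE category = 'Garden'

Result:
id | name   | category
---+--------+---------
1  | Rake   | Garden  
6  | Shovel | Garden  
7  | Gloves | Garden  
8  | Rake   | Garden  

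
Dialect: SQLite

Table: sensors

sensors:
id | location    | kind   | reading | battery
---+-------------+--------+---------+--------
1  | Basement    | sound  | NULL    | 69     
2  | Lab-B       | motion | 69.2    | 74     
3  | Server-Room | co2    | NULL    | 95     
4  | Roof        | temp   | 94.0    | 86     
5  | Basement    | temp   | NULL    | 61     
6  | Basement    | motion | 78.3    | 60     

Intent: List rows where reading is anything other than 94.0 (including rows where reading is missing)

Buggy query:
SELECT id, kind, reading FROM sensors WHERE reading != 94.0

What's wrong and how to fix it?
Bug: Inequality against NULL is unknown, not true; rows with NULL are dropped

Fix: Add an explicit OR reading IS NULL to include the missing-value rows

Corrected query:
SELECT id, kind, reading FROM sensors WHERE reading != 94.0 OR reading IS NULL

Result:
id | kind   | reading
---+--------+--------
1  | sound  | NULL   
2  | motion | 69.2   
3  | co2    | NULL   
5  | temp   | NULL   
6  | motion | 78.3   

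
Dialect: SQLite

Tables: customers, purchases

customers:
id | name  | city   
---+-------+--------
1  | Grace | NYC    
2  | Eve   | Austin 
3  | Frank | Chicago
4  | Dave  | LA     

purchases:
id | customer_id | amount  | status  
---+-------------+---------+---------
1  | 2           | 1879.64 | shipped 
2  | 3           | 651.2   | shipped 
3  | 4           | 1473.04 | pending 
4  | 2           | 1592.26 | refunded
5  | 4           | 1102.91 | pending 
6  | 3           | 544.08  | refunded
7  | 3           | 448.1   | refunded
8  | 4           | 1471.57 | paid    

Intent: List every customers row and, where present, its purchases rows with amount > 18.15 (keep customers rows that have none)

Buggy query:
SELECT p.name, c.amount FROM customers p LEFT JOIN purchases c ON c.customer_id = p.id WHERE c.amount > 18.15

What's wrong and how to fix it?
Bug: A WHERE condition on the right-hand table after LEFT JOIN drops unmatched parents

Fix: Put 'c.amount > 18.15' in the JOIN's ON clause instead of WHERE

Corrected query:
SELECT p.name, c.amount FROM customers p LEFT JOIN purchases c ON c.customer_id = p.id AND c.amount > 18.15

Result:
name  | amount 
------+--------
Grace | NULL   
Eve   | 1592.26
Eve   | 1879.64
Frank | 448.1  
Frank | 544.08 
Frank | 651.2  
Dave  | 1102.91
Dave  | 1471.57
Dave  | 1473.04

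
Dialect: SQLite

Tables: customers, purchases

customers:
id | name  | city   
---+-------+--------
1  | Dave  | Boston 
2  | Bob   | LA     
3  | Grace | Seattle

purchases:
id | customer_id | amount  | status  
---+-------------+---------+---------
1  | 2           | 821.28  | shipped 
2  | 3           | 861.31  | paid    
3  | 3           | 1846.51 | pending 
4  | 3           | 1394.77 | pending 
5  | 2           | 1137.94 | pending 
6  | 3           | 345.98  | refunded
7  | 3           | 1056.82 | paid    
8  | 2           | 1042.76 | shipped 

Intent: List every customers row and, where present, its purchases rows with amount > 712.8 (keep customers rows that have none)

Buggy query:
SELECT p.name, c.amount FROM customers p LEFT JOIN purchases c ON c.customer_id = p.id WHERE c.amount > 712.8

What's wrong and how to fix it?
Bug: Filtering c.amount in WHERE discards the NULL rows produced by LEFT JOIN, turning it into an inner join

Fix: Put 'c.amount > 712.8' in the JOIN's ON clause instead of WHERE

Corrected query:
SELECT p.name, c.amount FROM customers p LEFT JOIN purchases c ON c.customer_id = p.id AND c.amount > 712.8

Result:
name  | amount 
------+--------
Dave  | NULL   
Bob   | 821.28 
Bob   | 1042.76
Bob   | 1137.94
Grace | 861.31 
Grace | 1056.82
Grace | 1394.77
Grace | 1846.51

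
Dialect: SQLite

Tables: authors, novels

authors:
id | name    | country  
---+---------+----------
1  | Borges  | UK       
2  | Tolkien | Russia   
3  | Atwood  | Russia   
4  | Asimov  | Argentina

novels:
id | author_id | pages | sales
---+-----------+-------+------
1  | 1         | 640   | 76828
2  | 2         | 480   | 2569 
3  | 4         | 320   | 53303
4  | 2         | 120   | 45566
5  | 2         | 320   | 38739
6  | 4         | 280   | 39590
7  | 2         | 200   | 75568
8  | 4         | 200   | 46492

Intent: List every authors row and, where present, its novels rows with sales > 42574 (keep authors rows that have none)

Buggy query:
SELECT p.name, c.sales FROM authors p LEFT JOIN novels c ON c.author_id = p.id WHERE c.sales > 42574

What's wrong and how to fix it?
Bug: A WHERE condition on the right-hand table after LEFT JOIN drops unmatched parents

Fix: Put 'c.sales > 42574' in the JOIN's ON clause instead of WHERE

Corrected query:
SELECT p.name, c.sales FROM authors p LEFT JOIN novels c ON c.author_id = p.id AND c.sales > 42574

Result:
name    | sales
--------+------
Borges  | 76828
Tolkien | 45566
Tolkien | 75568
Atwood  | NULL 
Asimov  | 46492
Asimov  | 53303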